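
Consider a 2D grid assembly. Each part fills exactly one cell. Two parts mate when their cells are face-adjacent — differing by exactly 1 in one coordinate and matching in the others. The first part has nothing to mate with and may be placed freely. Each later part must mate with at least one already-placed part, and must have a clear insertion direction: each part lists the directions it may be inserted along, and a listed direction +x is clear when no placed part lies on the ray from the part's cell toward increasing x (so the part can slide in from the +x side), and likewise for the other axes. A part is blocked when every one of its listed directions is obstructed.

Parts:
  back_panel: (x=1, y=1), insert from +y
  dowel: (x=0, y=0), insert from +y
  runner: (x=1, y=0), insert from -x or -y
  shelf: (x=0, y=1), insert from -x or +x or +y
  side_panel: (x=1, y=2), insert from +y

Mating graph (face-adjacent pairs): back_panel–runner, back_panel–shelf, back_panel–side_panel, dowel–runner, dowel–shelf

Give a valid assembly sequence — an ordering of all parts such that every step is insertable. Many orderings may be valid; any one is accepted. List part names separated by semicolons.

back_panel; side_panel; runner; dowel; shelf

1. back_panel@(1, 1) [+y clear] — {back_panel}
2. side_panel@(1, 2) [+y clear] — {back_panel, side_panel}
3. runner@(1, 0) [-x clear] — {back_panel, runner, side_panel}
4. dowel@(0, 0) [+y clear] — {back_panel, dowel, runner, side_panel}
5. shelf@(0, 1) [-x clear] — {back_panel, dowel, runner, shelf, side_panel}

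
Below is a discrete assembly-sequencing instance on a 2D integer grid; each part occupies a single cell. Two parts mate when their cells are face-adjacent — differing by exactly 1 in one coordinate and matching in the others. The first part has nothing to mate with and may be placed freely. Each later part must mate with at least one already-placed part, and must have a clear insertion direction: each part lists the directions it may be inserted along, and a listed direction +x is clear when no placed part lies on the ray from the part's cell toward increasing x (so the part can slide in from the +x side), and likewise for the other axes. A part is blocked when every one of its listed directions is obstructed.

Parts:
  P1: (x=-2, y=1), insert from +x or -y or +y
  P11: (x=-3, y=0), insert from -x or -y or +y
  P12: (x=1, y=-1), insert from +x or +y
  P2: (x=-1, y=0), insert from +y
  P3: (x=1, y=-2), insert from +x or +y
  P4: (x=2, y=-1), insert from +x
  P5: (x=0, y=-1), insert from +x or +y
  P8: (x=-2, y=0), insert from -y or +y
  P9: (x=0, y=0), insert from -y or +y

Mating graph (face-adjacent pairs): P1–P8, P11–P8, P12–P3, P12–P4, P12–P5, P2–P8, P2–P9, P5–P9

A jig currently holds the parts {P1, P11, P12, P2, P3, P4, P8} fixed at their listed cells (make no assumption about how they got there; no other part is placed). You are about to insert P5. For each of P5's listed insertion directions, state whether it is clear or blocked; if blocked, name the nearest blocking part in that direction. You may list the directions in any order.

+x: blocked by P12; +y: clear

+x: nearest on ray is P12@(1, -1) ⇒ blocked
+y: ray from P5(0, -1) has no placed part ⇒ clear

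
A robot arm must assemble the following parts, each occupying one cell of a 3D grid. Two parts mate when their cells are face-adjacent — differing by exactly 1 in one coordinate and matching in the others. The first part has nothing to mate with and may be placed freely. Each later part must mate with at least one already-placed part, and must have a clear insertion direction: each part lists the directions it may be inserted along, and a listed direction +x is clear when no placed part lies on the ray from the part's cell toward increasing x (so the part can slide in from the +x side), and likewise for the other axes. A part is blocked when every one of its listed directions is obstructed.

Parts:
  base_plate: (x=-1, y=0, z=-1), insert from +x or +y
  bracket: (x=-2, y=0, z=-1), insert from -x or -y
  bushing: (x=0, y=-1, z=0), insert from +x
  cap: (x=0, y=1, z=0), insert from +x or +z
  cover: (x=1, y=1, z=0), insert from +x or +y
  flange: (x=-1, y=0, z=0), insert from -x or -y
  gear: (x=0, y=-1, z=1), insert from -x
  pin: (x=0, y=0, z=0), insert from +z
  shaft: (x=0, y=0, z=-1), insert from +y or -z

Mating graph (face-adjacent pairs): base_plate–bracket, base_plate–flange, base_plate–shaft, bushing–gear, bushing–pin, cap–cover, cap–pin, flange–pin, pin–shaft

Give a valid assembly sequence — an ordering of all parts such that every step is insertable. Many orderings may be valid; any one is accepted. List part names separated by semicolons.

cover; cap; pin; bushing; flange; base_plate; bracket; shaft; gear

1. cover@(1, 1, 0) [+x clear] — {cover}
2. cap@(0, 1, 0) [+z clear] — {cap, cover}
3. pin@(0, 0, 0) [+z clear] — {cap, cover, pin}
4. bushing@(0, -1, 0) [+x clear] — {bushing, cap, cover, pin}
5. flange@(-1, 0, 0) [-x clear] — {bushing, cap, cover, flange, pin}
6. base_plate@(-1, 0, -1) [+x clear] — {base_plate, bushing, cap, cover, flange, pin}
7. bracket@(-2, 0, -1) [-x clear] — {base_plate, bracket, bushing, cap, cover, flange, pin}
8. shaft@(0, 0, -1) [+y clear] — {base_plate, bracket, bushing, cap, cover, flange, pin, shaft}
9. gear@(0, -1, 1) [-x clear] — {base_plate, bracket, bushing, cap, cover, flange, gear, pin, shaft}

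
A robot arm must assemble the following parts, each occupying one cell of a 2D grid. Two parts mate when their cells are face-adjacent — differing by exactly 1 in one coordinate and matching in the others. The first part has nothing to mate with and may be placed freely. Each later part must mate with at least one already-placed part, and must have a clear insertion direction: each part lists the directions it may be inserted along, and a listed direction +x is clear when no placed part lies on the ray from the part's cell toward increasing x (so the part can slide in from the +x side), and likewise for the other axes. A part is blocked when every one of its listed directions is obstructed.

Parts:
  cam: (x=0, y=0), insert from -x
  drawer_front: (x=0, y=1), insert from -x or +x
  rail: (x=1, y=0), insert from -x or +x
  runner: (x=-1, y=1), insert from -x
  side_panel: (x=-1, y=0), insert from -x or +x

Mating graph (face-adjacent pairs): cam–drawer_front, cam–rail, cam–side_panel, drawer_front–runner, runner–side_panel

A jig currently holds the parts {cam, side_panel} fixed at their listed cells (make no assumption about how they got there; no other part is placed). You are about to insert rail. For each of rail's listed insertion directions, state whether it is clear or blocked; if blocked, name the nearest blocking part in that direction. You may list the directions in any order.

-x: nearest on ray is cam@(0, 0) ⇒ blocked
+x: ray from rail(1, 0) has no placed part ⇒ clear

+x: clear; -x: blocked by cam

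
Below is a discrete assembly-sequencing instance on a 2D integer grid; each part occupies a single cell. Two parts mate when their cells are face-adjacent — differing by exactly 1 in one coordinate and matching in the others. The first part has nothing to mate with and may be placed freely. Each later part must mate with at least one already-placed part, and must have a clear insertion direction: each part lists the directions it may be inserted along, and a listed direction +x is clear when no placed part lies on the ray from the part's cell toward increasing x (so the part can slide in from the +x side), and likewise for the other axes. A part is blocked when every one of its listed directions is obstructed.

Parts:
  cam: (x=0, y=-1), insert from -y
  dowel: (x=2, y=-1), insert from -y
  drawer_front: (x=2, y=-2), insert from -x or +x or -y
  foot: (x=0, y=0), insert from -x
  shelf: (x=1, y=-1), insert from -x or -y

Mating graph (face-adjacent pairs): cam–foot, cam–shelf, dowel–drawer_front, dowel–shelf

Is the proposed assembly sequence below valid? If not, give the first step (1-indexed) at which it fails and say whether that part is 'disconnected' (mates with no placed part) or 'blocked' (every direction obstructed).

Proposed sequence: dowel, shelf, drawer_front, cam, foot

1. dowel@(2, -1) [-y clear] — {dowel}
2. shelf@(1, -1) [-x clear] — {dowel, shelf}
3. drawer_front@(2, -2) [-x clear] — {dowel, drawer_front, shelf}
4. cam@(0, -1) [-y clear] — {cam, dowel, drawer_front, shelf}
5. foot@(0, 0) [-x clear] — {cam, dowel, drawer_front, foot, shelf}

Valid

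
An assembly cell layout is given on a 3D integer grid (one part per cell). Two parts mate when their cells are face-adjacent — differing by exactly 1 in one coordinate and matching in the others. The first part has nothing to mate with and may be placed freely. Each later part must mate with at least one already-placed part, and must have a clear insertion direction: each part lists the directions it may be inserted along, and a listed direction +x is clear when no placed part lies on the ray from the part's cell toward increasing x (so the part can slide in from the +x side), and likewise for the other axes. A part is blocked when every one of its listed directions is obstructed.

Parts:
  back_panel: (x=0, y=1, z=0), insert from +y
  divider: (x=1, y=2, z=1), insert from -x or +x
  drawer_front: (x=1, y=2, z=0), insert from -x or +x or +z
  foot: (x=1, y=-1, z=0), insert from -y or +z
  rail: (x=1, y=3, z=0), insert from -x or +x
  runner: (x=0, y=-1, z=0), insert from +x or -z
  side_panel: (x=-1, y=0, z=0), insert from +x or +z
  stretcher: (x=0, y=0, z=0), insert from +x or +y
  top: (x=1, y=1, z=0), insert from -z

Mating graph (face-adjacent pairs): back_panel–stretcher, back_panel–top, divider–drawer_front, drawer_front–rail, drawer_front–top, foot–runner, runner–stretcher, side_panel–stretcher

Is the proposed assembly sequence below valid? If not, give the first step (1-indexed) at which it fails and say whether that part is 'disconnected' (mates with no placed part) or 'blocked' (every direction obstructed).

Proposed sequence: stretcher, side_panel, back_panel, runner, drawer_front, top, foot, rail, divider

Invalid at step 5 (disconnected)

1. stretcher@(0, 0, 0) [+x clear] — {stretcher}
2. side_panel@(-1, 0, 0) [+z clear] — {side_panel, stretcher}
3. back_panel@(0, 1, 0) [+y clear] — {back_panel, side_panel, stretcher}
4. runner@(0, -1, 0) [+x clear] — {back_panel, runner, side_panel, stretcher}
5. drawer_front@(1, 2, 0) — no placed neighbour ⇒ disconnected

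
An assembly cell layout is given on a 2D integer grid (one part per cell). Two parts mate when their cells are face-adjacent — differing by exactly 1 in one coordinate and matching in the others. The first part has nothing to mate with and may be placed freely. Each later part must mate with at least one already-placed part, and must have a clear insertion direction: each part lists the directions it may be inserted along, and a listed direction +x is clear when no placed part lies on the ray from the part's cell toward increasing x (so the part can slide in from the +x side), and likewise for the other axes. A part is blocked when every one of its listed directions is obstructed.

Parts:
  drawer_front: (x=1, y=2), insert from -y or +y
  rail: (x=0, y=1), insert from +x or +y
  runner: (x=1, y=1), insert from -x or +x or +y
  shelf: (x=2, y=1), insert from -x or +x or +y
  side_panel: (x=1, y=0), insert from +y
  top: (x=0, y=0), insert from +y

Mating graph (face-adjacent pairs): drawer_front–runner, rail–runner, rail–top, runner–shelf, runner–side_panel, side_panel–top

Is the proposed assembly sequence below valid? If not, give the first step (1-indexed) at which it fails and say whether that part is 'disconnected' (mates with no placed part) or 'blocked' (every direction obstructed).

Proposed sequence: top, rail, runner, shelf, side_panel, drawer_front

Invalid at step 5 (blocked)

1. top@(0, 0) [+y clear] — {top}
2. rail@(0, 1) [+x clear] — {rail, top}
3. runner@(1, 1) [+x clear] — {rail, runner, top}
4. shelf@(2, 1) [+x clear] — {rail, runner, shelf, top}
5. side_panel@(1, 0) — +y all obstructed ⇒ blocked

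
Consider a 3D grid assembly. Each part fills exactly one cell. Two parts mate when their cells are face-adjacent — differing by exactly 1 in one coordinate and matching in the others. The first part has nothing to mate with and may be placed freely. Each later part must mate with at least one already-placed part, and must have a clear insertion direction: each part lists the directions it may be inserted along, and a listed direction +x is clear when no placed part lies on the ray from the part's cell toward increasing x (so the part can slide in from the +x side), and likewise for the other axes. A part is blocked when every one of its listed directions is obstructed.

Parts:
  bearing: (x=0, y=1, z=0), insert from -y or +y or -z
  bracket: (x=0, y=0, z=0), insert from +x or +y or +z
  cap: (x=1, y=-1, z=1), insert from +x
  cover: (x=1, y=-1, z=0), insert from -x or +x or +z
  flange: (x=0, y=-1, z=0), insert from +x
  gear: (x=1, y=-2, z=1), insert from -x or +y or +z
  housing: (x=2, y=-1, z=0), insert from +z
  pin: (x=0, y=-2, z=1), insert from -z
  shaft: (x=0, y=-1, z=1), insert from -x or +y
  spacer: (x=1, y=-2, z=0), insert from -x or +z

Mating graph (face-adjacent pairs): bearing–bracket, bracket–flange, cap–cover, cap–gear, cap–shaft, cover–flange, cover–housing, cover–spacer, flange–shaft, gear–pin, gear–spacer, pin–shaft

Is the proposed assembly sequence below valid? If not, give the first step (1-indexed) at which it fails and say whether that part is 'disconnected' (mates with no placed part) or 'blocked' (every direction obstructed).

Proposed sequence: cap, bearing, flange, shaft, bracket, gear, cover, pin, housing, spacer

Invalid at step 2 (disconnected)

1. cap@(1, -1, 1) [+x clear] — {cap}
2. bearing@(0, 1, 0) — no placed neighbour ⇒ disconnected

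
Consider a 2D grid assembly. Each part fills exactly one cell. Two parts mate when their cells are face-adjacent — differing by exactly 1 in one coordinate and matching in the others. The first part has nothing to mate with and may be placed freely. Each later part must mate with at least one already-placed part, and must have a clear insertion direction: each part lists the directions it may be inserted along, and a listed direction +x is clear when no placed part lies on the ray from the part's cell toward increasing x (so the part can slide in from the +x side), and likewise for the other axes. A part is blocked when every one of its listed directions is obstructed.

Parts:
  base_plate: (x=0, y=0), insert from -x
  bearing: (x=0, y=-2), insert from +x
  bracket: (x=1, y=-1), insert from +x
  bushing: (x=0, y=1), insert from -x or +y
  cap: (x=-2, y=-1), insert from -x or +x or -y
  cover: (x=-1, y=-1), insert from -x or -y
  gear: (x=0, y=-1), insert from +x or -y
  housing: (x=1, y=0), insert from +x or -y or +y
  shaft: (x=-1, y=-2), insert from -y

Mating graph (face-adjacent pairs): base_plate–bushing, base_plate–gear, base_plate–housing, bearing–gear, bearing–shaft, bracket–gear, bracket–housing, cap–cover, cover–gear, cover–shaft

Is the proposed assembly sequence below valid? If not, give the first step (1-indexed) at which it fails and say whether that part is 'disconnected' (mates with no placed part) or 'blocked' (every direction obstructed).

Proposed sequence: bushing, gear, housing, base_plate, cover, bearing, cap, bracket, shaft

Invalid at step 2 (disconnected)

1. bushing@(0, 1) [-x clear] — {bushing}
2. gear@(0, -1) — no placed neighbour ⇒ disconnected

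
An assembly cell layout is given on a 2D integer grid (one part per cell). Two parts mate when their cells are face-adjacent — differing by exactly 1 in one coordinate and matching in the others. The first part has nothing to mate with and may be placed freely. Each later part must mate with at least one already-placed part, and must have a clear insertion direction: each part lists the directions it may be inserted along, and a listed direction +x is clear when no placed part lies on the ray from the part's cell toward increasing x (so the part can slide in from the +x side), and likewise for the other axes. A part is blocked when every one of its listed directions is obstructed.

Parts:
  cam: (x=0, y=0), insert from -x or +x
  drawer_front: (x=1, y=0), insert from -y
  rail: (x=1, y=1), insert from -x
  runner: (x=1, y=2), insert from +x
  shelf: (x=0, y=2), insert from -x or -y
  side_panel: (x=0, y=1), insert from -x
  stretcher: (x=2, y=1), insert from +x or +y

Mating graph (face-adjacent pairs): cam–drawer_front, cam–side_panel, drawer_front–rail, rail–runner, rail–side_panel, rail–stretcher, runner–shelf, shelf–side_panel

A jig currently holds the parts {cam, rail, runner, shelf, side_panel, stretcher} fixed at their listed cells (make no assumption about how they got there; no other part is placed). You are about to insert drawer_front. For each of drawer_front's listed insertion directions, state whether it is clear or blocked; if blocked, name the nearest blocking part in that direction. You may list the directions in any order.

-y: ray from drawer_front(1, 0) has no placed part ⇒ clear

-y: clear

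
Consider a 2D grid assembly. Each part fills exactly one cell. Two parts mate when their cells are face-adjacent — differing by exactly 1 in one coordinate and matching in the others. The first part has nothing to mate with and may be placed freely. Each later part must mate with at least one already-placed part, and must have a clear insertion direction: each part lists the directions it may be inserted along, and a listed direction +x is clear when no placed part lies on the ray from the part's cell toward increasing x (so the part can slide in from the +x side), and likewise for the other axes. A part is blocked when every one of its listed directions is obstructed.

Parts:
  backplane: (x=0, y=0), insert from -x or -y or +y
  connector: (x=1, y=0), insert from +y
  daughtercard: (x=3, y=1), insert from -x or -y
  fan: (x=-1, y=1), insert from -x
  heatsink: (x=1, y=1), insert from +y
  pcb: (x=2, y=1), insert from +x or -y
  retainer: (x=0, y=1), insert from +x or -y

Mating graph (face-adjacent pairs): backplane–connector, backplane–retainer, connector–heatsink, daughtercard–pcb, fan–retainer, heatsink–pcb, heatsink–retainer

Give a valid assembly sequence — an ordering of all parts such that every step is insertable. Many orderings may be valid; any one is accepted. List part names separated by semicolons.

connector; heatsink; pcb; daughtercard; retainer; backplane; fan

1. connector@(1, 0) [+y clear] — {connector}
2. heatsink@(1, 1) [+y clear] — {connector, heatsink}
3. pcb@(2, 1) [+x clear] — {connector, heatsink, pcb}
4. daughtercard@(3, 1) [-y clear] — {connector, daughtercard, heatsink, pcb}
5. retainer@(0, 1) [-y clear] — {connector, daughtercard, heatsink, pcb, retainer}
6. backplane@(0, 0) [-x clear] — {backplane, connector, daughtercard, heatsink, pcb, retainer}
7. fan@(-1, 1) [-x clear] — {backplane, connector, daughtercard, fan, heatsink, pcb, retainer}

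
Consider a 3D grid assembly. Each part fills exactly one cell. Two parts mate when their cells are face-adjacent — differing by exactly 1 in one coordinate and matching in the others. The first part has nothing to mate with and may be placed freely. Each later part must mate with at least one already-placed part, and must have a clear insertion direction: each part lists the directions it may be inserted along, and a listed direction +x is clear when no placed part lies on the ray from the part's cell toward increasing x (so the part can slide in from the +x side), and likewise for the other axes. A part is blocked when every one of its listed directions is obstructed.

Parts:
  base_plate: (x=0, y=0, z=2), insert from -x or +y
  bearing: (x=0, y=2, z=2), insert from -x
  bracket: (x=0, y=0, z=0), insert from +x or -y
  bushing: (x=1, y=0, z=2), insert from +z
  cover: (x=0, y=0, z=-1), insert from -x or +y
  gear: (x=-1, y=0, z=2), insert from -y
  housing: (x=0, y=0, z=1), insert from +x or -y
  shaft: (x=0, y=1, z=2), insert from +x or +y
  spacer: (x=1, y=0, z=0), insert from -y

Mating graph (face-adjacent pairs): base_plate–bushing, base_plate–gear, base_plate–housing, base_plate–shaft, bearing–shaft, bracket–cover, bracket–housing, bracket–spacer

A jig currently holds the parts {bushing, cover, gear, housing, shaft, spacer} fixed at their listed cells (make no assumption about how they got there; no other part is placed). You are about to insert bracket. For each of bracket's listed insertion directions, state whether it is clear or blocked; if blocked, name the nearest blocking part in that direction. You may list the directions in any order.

+x: nearest on ray is spacer@(1, 0, 0) ⇒ blocked
-y: ray from bracket(0, 0, 0) has no placed part ⇒ clear

+x: blocked by spacer; -y: clear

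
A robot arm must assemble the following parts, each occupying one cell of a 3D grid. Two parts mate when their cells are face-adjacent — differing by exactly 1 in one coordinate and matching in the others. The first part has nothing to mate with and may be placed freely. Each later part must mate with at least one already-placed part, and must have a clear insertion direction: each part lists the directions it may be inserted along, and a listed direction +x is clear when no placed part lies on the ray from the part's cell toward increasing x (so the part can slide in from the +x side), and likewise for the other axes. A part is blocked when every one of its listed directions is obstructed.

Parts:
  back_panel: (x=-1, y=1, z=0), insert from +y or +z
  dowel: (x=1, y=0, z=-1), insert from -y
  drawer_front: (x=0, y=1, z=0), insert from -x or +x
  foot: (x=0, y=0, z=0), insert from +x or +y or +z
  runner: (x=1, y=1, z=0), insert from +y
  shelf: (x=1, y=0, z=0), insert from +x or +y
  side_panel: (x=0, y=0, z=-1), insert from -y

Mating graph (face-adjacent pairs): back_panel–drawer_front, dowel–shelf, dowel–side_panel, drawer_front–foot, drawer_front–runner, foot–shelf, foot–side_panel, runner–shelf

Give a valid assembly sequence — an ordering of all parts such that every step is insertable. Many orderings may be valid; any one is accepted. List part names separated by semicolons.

1. dowel@(1, 0, -1) [-y clear] — {dowel}
2. shelf@(1, 0, 0) [+x clear] — {dowel, shelf}
3. side_panel@(0, 0, -1) [-y clear] — {dowel, shelf, side_panel}
4. runner@(1, 1, 0) [+y clear] — {dowel, runner, shelf, side_panel}
5. drawer_front@(0, 1, 0) [-x clear] — {dowel, drawer_front, runner, shelf, side_panel}
6. back_panel@(-1, 1, 0) [+y clear] — {back_panel, dowel, drawer_front, runner, shelf, side_panel}
7. foot@(0, 0, 0) [+z clear] — {back_panel, dowel, drawer_front, foot, runner, shelf, side_panel}

dowel; shelf; side_panel; runner; drawer_front; back_panel; foot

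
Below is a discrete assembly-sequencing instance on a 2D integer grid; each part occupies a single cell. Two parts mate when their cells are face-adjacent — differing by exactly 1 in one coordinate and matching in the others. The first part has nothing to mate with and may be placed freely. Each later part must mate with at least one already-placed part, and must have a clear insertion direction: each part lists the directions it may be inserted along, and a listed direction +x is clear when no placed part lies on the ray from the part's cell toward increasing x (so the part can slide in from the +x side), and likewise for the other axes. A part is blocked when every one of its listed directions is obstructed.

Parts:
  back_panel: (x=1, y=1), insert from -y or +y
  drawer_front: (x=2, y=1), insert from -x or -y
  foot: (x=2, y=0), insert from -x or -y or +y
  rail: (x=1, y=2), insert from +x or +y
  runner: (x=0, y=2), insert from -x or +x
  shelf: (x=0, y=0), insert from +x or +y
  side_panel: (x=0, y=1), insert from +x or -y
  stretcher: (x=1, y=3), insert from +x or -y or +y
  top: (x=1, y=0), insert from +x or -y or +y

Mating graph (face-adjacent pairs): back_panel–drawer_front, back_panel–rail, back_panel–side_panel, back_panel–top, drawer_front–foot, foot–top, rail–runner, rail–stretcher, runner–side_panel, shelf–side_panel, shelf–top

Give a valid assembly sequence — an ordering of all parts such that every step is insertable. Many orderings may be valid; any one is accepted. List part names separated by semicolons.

rail; back_panel; stretcher; side_panel; runner; drawer_front; shelf; top; foot

1. rail@(1, 2) [+x clear] — {rail}
2. back_panel@(1, 1) [-y clear] — {back_panel, rail}
3. stretcher@(1, 3) [+x clear] — {back_panel, rail, stretcher}
4. side_panel@(0, 1) [-y clear] — {back_panel, rail, side_panel, stretcher}
5. runner@(0, 2) [-x clear] — {back_panel, rail, runner, side_panel, stretcher}
6. drawer_front@(2, 1) [-y clear] — {back_panel, drawer_front, rail, runner, side_panel, stretcher}
7. shelf@(0, 0) [+x clear] — {back_panel, drawer_front, rail, runner, shelf, side_panel, stretcher}
8. top@(1, 0) [+x clear] — {back_panel, drawer_front, rail, runner, shelf, side_panel, stretcher, top}
9. foot@(2, 0) [-y clear] — {back_panel, drawer_front, foot, rail, runner, shelf, side_panel, stretcher, top}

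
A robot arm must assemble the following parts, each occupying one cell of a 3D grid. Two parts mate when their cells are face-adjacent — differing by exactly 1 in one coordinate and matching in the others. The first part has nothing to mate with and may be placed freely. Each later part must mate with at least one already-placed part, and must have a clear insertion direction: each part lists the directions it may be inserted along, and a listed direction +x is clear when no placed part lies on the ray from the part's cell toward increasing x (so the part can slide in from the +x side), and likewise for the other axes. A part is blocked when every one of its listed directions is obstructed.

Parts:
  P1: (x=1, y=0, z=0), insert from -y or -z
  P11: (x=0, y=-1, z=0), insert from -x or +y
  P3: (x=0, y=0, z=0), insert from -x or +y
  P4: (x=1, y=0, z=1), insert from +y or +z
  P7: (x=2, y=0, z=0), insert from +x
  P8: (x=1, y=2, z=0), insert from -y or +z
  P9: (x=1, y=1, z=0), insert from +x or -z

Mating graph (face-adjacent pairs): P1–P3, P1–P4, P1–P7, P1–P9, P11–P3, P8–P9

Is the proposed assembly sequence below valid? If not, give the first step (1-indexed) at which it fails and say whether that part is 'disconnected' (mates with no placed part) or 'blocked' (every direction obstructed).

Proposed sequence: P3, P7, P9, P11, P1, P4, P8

Invalid at step 2 (disconnected)

1. P3@(0, 0, 0) [-x clear] — {P3}
2. P7@(2, 0, 0) — no placed neighbour ⇒ disconnected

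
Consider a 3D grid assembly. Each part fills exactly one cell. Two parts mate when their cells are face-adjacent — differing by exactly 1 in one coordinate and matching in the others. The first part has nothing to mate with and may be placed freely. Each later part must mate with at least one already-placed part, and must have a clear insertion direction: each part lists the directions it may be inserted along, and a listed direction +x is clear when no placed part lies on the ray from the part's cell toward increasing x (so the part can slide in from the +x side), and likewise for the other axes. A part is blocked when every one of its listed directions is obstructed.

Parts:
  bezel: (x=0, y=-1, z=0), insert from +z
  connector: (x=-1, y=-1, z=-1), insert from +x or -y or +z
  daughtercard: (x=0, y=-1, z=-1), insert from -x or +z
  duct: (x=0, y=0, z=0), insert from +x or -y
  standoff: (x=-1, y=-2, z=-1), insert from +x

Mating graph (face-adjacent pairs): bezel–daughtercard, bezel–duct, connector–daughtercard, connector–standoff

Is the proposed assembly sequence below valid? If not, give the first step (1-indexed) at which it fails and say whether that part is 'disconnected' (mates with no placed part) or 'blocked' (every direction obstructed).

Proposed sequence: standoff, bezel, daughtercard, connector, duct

1. standoff@(-1, -2, -1) [+x clear] — {standoff}
2. bezel@(0, -1, 0) — no placed neighbour ⇒ disconnected

Invalid at step 2 (disconnected)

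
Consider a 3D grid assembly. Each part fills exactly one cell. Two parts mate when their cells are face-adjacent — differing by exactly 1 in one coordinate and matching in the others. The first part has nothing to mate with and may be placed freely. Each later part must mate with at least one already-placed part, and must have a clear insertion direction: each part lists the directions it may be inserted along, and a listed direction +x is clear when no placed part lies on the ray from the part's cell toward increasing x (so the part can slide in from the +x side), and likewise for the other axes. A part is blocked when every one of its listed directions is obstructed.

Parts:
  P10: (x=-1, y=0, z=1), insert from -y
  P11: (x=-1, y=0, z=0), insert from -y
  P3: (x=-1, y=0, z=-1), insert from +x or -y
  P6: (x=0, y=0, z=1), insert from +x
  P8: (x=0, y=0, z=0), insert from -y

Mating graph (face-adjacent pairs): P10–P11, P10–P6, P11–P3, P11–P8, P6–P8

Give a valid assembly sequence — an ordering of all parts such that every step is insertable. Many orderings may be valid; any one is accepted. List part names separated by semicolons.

1. P11@(-1, 0, 0) [-y clear] — {P11}
2. P3@(-1, 0, -1) [+x clear] — {P11, P3}
3. P8@(0, 0, 0) [-y clear] — {P11, P3, P8}
4. P10@(-1, 0, 1) [-y clear] — {P10, P11, P3, P8}
5. P6@(0, 0, 1) [+x clear] — {P10, P11, P3, P6, P8}

P11; P3; P8; P10; P6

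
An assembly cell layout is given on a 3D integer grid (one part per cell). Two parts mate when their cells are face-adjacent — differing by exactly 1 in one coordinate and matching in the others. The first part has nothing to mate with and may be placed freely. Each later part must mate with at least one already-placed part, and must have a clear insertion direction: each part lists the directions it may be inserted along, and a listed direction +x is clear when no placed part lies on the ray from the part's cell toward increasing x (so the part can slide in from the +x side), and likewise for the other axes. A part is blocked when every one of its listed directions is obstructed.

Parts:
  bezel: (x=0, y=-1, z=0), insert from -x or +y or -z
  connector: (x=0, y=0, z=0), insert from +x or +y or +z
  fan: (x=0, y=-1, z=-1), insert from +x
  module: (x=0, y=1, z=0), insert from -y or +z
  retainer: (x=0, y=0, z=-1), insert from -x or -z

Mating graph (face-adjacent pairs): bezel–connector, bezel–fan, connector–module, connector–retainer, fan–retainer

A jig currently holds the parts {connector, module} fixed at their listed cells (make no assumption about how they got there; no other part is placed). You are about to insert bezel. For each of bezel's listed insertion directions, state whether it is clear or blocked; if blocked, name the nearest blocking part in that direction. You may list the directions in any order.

+y: blocked by connector; -x: clear; -z: clear

-x: ray from bezel(0, -1, 0) has no placed part ⇒ clear
+y: nearest on ray is connector@(0, 0, 0) ⇒ blocked
-z: ray from bezel(0, -1, 0) has no placed part ⇒ clear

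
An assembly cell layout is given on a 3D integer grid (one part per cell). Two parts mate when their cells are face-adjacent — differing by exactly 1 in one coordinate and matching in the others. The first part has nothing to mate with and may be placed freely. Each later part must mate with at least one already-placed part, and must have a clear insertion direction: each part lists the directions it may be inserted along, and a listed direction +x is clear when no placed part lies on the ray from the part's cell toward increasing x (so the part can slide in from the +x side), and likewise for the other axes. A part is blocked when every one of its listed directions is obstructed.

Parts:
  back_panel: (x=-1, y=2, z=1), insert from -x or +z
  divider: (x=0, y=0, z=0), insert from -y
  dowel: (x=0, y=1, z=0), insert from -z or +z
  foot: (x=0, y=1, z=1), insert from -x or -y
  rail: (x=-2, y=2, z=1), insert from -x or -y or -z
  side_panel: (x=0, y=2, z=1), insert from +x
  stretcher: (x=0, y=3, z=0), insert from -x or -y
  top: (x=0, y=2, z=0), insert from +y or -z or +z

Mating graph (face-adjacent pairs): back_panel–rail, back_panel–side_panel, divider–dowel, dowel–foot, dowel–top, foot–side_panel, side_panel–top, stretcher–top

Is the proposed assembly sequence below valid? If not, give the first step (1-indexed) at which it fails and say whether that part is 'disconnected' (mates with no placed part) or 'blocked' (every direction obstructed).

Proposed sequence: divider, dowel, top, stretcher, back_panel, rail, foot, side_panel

1. divider@(0, 0, 0) [-y clear] — {divider}
2. dowel@(0, 1, 0) [-z clear] — {divider, dowel}
3. top@(0, 2, 0) [+y clear] — {divider, dowel, top}
4. stretcher@(0, 3, 0) [-x clear] — {divider, dowel, stretcher, top}
5. back_panel@(-1, 2, 1) — no placed neighbour ⇒ disconnected

Invalid at step 5 (disconnected)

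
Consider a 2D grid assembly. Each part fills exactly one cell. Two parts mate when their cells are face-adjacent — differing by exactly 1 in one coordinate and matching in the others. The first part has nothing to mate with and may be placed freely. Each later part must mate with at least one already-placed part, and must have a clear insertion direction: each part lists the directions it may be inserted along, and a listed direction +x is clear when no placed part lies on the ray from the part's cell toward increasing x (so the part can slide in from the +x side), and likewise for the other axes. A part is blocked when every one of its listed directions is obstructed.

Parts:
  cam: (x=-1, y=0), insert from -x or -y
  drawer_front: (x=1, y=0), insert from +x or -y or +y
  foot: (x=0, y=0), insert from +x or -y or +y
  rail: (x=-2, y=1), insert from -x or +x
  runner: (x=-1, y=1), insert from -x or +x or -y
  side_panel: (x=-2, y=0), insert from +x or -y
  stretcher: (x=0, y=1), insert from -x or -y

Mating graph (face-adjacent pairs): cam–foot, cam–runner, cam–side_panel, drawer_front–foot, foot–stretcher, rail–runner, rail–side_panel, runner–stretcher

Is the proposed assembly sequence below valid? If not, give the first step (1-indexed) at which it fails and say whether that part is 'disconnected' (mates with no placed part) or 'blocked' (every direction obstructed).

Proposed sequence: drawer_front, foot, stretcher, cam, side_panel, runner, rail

1. drawer_front@(1, 0) [+x clear] — {drawer_front}
2. foot@(0, 0) [-y clear] — {drawer_front, foot}
3. stretcher@(0, 1) [-x clear] — {drawer_front, foot, stretcher}
4. cam@(-1, 0) [-x clear] — {cam, drawer_front, foot, stretcher}
5. side_panel@(-2, 0) [-y clear] — {cam, drawer_front, foot, side_panel, stretcher}
6. runner@(-1, 1) [-x clear] — {cam, drawer_front, foot, runner, side_panel, stretcher}
7. rail@(-2, 1) [-x clear] — {cam, drawer_front, foot, rail, runner, side_panel, stretcher}

Valid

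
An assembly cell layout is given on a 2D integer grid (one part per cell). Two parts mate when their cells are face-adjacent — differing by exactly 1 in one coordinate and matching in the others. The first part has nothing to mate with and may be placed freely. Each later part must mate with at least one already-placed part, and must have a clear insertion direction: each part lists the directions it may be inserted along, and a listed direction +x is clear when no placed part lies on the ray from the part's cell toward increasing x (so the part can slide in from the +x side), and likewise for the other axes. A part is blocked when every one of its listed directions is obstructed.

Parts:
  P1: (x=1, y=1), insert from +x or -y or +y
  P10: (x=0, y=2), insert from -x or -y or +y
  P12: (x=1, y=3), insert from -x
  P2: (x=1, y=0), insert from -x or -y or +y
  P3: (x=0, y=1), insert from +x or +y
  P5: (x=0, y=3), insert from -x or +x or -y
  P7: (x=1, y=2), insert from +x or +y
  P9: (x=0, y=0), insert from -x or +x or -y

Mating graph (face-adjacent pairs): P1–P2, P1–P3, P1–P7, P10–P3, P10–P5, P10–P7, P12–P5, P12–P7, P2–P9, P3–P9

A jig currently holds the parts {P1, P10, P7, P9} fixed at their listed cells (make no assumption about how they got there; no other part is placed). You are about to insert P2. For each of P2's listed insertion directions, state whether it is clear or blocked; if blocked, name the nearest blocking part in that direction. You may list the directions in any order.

+y: blocked by P1; -x: blocked by P9; -y: clear

-x: nearest on ray is P9@(0, 0) ⇒ blocked
-y: ray from P2(1, 0) has no placed part ⇒ clear
+y: nearest on ray is P1@(1, 1) ⇒ blocked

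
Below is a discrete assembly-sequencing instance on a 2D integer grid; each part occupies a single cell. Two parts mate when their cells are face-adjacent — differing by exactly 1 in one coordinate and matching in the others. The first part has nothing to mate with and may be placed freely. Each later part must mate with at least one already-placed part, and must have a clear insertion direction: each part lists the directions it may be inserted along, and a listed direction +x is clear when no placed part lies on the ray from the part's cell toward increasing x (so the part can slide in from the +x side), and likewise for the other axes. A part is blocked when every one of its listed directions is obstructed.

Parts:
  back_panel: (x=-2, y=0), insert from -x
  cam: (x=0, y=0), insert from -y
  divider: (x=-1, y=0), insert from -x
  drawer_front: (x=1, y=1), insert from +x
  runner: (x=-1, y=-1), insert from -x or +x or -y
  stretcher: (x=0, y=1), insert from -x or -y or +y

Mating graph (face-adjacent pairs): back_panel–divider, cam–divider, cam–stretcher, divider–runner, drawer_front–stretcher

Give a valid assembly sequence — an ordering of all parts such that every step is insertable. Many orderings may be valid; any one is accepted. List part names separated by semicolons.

1. stretcher@(0, 1) [-x clear] — {stretcher}
2. cam@(0, 0) [-y clear] — {cam, stretcher}
3. divider@(-1, 0) [-x clear] — {cam, divider, stretcher}
4. runner@(-1, -1) [-x clear] — {cam, divider, runner, stretcher}
5. back_panel@(-2, 0) [-x clear] — {back_panel, cam, divider, runner, stretcher}
6. drawer_front@(1, 1) [+x clear] — {back_panel, cam, divider, drawer_front, runner, stretcher}

stretcher; cam; divider; runner; back_panel; drawer_front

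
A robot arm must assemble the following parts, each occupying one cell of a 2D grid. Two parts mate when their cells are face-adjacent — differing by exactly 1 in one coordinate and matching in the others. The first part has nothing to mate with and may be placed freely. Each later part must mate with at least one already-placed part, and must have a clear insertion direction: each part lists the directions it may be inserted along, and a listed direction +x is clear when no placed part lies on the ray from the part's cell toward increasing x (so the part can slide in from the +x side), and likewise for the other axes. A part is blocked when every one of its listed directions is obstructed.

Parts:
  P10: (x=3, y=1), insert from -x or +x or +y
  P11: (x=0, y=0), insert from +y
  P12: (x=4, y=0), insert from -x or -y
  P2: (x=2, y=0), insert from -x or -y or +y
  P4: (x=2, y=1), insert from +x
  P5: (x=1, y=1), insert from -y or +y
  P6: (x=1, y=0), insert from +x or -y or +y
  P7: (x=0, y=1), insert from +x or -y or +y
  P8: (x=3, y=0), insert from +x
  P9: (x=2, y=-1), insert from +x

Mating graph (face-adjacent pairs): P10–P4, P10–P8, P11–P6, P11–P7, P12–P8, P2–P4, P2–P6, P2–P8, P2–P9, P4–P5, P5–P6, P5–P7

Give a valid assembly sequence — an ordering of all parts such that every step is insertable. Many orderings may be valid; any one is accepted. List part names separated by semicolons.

1. P2@(2, 0) [-x clear] — {P2}
2. P6@(1, 0) [-y clear] — {P2, P6}
3. P5@(1, 1) [+y clear] — {P2, P5, P6}
4. P8@(3, 0) [+x clear] — {P2, P5, P6, P8}
5. P12@(4, 0) [-y clear] — {P12, P2, P5, P6, P8}
6. P4@(2, 1) [+x clear] — {P12, P2, P4, P5, P6, P8}
7. P10@(3, 1) [+x clear] — {P10, P12, P2, P4, P5, P6, P8}
8. P11@(0, 0) [+y clear] — {P10, P11, P12, P2, P4, P5, P6, P8}
9. P9@(2, -1) [+x clear] — {P10, P11, P12, P2, P4, P5, P6, P8, P9}
10. P7@(0, 1) [+y clear] — {P10, P11, P12, P2, P4, P5, P6, P7, P8, P9}

P2; P6; P5; P8; P12; P4; P10; P11; P9; P7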